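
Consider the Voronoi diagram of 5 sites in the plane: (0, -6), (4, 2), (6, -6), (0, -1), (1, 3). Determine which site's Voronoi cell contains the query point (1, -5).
Nearest site = (0, -6)

The Voronoi cell of site s contains exactly those query points closer to s than to any other site. Compute squared distances from q = (1, -5) to each site:
  (0 − 1)² + (-6 − -5)² = 2
  (0 − 1)² + (-1 − -5)² = 17
  (6 − 1)² + (-6 − -5)² = 26
  (4 − 1)² + (2 − -5)² = 58
  (1 − 1)² + (3 − -5)² = 64
Minimum is attained by (0, -6), so q lies in its Voronoi cell.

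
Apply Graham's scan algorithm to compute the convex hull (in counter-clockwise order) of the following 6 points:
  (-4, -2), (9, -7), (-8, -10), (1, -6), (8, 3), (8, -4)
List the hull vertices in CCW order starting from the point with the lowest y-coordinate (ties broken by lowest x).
Hull (CCW) = [(-8, -10), (9, -7), (8, 3), (-4, -2)]

Graham scan procedure:
  1. Find the pivot p₀ = point with lowest y (tie → lowest x): (-8, -10).
  2. Sort the remaining points by polar angle around p₀.
  3. Walk through sorted points, maintaining a stack; pop the top while the last three entries make a non-left turn (cross product ≤ 0).
  4. Final stack is the convex hull in CCW order: (-8, -10), (9, -7), (8, 3), (-4, -2).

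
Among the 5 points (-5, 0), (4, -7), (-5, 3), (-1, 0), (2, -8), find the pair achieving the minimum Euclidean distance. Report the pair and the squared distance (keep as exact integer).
Pair = ((4, -7), (2, -8)); squared distance = 5

Compute all C(5, 2) = 10 pairwise squared distances (x_i − x_j)² + (y_i − y_j)². The minimum is 5, attained by the pair ((4, -7), (2, -8)).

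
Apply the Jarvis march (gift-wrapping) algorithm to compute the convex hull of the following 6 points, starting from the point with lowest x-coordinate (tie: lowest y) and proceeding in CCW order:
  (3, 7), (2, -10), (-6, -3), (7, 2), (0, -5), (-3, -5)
Hull (CCW) = [(-6, -3), (2, -10), (7, 2), (3, 7)]

Jarvis march: at each step, from the current hull vertex p, select the next vertex q as the point such that every other point lies strictly to the left of (or on) the directed line p → q. (Equivalently: for every other point r, the cross product (q − p) × (r − p) ≥ 0.)
Starting point (lowest x, tie lowest y): (-6, -3). Wrap until returning to start. Resulting hull: (-6, -3), (2, -10), (7, 2), (3, 7).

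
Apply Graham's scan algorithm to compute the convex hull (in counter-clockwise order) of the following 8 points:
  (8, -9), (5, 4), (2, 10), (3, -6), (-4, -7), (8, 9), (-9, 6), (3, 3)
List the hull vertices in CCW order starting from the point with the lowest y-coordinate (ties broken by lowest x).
Hull (CCW) = [(8, -9), (8, 9), (2, 10), (-9, 6), (-4, -7)]

Graham scan procedure:
  1. Find the pivot p₀ = point with lowest y (tie → lowest x): (8, -9).
  2. Sort the remaining points by polar angle around p₀.
  3. Walk through sorted points, maintaining a stack; pop the top while the last three entries make a non-left turn (cross product ≤ 0).
  4. Final stack is the convex hull in CCW order: (8, -9), (8, 9), (2, 10), (-9, 6), (-4, -7).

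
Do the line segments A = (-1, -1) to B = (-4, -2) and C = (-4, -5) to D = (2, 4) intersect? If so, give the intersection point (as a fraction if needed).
Yes; intersection at (-10/7, -8/7) (t = 1/7 on AB, s = 3/7 on CD)

Parametrize AB as A + t(B − A) = (-1 + -3 t, -1 + -1 t) and CD as C + s(D − C) = (-4 + 6 s, -5 + 9 s). Solve the linear system for (t, s). Determinant = 21 ≠ 0, so a unique intersection of the containing lines exists. Solution: t = 1/7, s = 3/7 — both in [0, 1], so the segments cross. Intersection point: (-10/7, -8/7).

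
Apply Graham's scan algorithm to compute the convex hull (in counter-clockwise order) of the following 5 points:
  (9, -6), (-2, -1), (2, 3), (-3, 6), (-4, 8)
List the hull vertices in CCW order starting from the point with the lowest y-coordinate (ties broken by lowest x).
Hull (CCW) = [(9, -6), (2, 3), (-4, 8), (-2, -1)]

Graham scan procedure:
  1. Find the pivot p₀ = point with lowest y (tie → lowest x): (9, -6).
  2. Sort the remaining points by polar angle around p₀.
  3. Walk through sorted points, maintaining a stack; pop the top while the last three entries make a non-left turn (cross product ≤ 0).
  4. Final stack is the convex hull in CCW order: (9, -6), (2, 3), (-4, 8), (-2, -1).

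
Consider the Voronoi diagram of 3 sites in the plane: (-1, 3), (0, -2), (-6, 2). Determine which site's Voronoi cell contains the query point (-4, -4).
Nearest site = (0, -2)

The Voronoi cell of site s contains exactly those query points closer to s than to any other site. Compute squared distances from q = (-4, -4) to each site:
  (0 − -4)² + (-2 − -4)² = 20
  (-6 − -4)² + (2 − -4)² = 40
  (-1 − -4)² + (3 − -4)² = 58
Minimum is attained by (0, -2), so q lies in its Voronoi cell.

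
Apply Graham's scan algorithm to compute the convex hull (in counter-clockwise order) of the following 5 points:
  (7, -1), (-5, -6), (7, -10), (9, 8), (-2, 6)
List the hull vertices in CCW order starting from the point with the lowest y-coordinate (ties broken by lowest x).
Hull (CCW) = [(7, -10), (9, 8), (-2, 6), (-5, -6)]

Graham scan procedure:
  1. Find the pivot p₀ = point with lowest y (tie → lowest x): (7, -10).
  2. Sort the remaining points by polar angle around p₀.
  3. Walk through sorted points, maintaining a stack; pop the top while the last three entries make a non-left turn (cross product ≤ 0).
  4. Final stack is the convex hull in CCW order: (7, -10), (9, 8), (-2, 6), (-5, -6).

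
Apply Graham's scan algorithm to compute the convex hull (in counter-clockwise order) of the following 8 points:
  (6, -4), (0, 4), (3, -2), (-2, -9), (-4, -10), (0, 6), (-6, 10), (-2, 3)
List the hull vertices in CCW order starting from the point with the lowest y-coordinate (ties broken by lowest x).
Hull (CCW) = [(-4, -10), (-2, -9), (6, -4), (0, 6), (-6, 10)]

Graham scan procedure:
  1. Find the pivot p₀ = point with lowest y (tie → lowest x): (-4, -10).
  2. Sort the remaining points by polar angle around p₀.
  3. Walk through sorted points, maintaining a stack; pop the top while the last three entries make a non-left turn (cross product ≤ 0).
  4. Final stack is the convex hull in CCW order: (-4, -10), (-2, -9), (6, -4), (0, 6), (-6, 10).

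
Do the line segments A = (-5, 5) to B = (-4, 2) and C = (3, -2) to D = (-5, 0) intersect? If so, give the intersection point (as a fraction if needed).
No (intersection of containing lines falls outside at least one segment)

Parametrize and solve: t = 20/11, s = 17/22. At least one of these is outside [0, 1], so the segments do not intersect.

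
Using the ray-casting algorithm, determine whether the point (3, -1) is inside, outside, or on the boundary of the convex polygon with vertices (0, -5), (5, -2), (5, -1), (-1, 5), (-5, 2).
The point (3, -1) lies strictly inside the polygon

Cast a horizontal ray to the right from the query point and count how many polygon edges it crosses (each edge strictly once or zero times, handled with the usual half-open convention). 
Parity of crossings → odd ⇒ inside.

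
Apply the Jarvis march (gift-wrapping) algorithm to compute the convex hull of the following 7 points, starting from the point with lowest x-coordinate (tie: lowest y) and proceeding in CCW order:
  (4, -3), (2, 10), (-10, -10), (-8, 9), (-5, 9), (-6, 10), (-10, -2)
Hull (CCW) = [(-10, -10), (4, -3), (2, 10), (-6, 10), (-8, 9), (-10, -2)]

Jarvis march: at each step, from the current hull vertex p, select the next vertex q as the point such that every other point lies strictly to the left of (or on) the directed line p → q. (Equivalently: for every other point r, the cross product (q − p) × (r − p) ≥ 0.)
Starting point (lowest x, tie lowest y): (-10, -10). Wrap until returning to start. Resulting hull: (-10, -10), (4, -3), (2, 10), (-6, 10), (-8, 9), (-10, -2).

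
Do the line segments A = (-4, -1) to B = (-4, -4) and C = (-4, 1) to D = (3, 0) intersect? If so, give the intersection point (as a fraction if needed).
No (intersection of containing lines falls outside at least one segment)

Parametrize and solve: t = -2/3, s = 0. At least one of these is outside [0, 1], so the segments do not intersect.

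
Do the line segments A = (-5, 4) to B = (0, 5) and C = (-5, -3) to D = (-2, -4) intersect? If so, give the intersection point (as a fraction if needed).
No (intersection of containing lines falls outside at least one segment)

Parametrize and solve: t = -21/8, s = -35/8. At least one of these is outside [0, 1], so the segments do not intersect.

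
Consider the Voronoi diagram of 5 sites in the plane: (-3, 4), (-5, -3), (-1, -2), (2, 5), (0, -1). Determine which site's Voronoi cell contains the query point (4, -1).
Nearest site = (0, -1)

The Voronoi cell of site s contains exactly those query points closer to s than to any other site. Compute squared distances from q = (4, -1) to each site:
  (0 − 4)² + (-1 − -1)² = 16
  (-1 − 4)² + (-2 − -1)² = 26
  (2 − 4)² + (5 − -1)² = 40
  (-3 − 4)² + (4 − -1)² = 74
  (-5 − 4)² + (-3 − -1)² = 85
Minimum is attained by (0, -1), so q lies in its Voronoi cell.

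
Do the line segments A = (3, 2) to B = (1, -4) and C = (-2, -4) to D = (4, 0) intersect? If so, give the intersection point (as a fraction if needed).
Yes; intersection at (13/7, -10/7) (t = 4/7 on AB, s = 9/14 on CD)

Parametrize AB as A + t(B − A) = (3 + -2 t, 2 + -6 t) and CD as C + s(D − C) = (-2 + 6 s, -4 + 4 s). Solve the linear system for (t, s). Determinant = -28 ≠ 0, so a unique intersection of the containing lines exists. Solution: t = 4/7, s = 9/14 — both in [0, 1], so the segments cross. Intersection point: (13/7, -10/7).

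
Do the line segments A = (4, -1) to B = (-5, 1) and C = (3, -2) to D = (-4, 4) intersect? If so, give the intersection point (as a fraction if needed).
Yes; intersection at (43/40, -7/20) (t = 13/40 on AB, s = 11/40 on CD)

Parametrize AB as A + t(B − A) = (4 + -9 t, -1 + 2 t) and CD as C + s(D − C) = (3 + -7 s, -2 + 6 s). Solve the linear system for (t, s). Determinant = 40 ≠ 0, so a unique intersection of the containing lines exists. Solution: t = 13/40, s = 11/40 — both in [0, 1], so the segments cross. Intersection point: (43/40, -7/20).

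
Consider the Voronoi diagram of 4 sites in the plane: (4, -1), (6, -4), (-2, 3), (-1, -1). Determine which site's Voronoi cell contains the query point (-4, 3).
Nearest site = (-2, 3)

The Voronoi cell of site s contains exactly those query points closer to s than to any other site. Compute squared distances from q = (-4, 3) to each site:
  (-2 − -4)² + (3 − 3)² = 4
  (-1 − -4)² + (-1 − 3)² = 25
  (4 − -4)² + (-1 − 3)² = 80
  (6 − -4)² + (-4 − 3)² = 149
Minimum is attained by (-2, 3), so q lies in its Voronoi cell.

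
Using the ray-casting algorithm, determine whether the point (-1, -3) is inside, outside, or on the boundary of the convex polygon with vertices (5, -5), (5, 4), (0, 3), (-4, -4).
The point (-1, -3) lies strictly inside the polygon

Cast a horizontal ray to the right from the query point and count how many polygon edges it crosses (each edge strictly once or zero times, handled with the usual half-open convention). 
Parity of crossings → odd ⇒ inside.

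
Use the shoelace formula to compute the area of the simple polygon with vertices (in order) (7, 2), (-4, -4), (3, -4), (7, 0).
Area = 25

Shoelace formula: Area = (1/2) |Σ_i (x_i · y_{i+1} − x_{i+1} · y_i)| (indices mod n). Compute each cross term:
  (7)(-4) − (-4)(2) = -20
  (-4)(-4) − (3)(-4) = 28
  (3)(0) − (7)(-4) = 28
  (7)(2) − (7)(0) = 14
Sum = 50, so (signed) Area = 50/2 = 25, |Area| = 25.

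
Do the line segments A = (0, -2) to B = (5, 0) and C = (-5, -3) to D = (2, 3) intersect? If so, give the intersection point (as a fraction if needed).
No (intersection of containing lines falls outside at least one segment)

Parametrize and solve: t = -23/16, s = -5/16. At least one of these is outside [0, 1], so the segments do not intersect.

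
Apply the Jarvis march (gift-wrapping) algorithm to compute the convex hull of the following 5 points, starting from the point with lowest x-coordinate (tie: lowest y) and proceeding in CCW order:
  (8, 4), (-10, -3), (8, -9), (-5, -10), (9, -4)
Hull (CCW) = [(-10, -3), (-5, -10), (8, -9), (9, -4), (8, 4)]

Jarvis march: at each step, from the current hull vertex p, select the next vertex q as the point such that every other point lies strictly to the left of (or on) the directed line p → q. (Equivalently: for every other point r, the cross product (q − p) × (r − p) ≥ 0.)
Starting point (lowest x, tie lowest y): (-10, -3). Wrap until returning to start. Resulting hull: (-10, -3), (-5, -10), (8, -9), (9, -4), (8, 4).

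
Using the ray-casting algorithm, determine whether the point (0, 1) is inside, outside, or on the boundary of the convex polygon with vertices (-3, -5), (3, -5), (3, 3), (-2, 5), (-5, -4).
The point (0, 1) lies strictly inside the polygon

Cast a horizontal ray to the right from the query point and count how many polygon edges it crosses (each edge strictly once or zero times, handled with the usual half-open convention). 
Parity of crossings → odd ⇒ inside.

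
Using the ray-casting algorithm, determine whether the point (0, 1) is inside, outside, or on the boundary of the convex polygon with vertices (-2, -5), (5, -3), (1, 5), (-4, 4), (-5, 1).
The point (0, 1) lies strictly inside the polygon

Cast a horizontal ray to the right from the query point and count how many polygon edges it crosses (each edge strictly once or zero times, handled with the usual half-open convention). 
Parity of crossings → odd ⇒ inside.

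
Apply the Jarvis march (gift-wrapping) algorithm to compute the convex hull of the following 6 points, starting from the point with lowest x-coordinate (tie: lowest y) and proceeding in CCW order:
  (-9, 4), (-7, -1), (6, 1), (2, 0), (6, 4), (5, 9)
Hull (CCW) = [(-9, 4), (-7, -1), (2, 0), (6, 1), (6, 4), (5, 9)]

Jarvis march: at each step, from the current hull vertex p, select the next vertex q as the point such that every other point lies strictly to the left of (or on) the directed line p → q. (Equivalently: for every other point r, the cross product (q − p) × (r − p) ≥ 0.)
Starting point (lowest x, tie lowest y): (-9, 4). Wrap until returning to start. Resulting hull: (-9, 4), (-7, -1), (2, 0), (6, 1), (6, 4), (5, 9).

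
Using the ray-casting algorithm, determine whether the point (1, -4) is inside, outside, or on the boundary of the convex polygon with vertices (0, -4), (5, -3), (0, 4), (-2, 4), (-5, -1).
The point (1, -4) lies strictly outside the polygon

Cast a horizontal ray to the right from the query point and count how many polygon edges it crosses (each edge strictly once or zero times, handled with the usual half-open convention). 
Parity of crossings → even ⇒ outside.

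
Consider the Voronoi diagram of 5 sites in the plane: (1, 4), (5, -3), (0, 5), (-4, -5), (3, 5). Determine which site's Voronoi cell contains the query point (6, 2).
Nearest site = (3, 5)

The Voronoi cell of site s contains exactly those query points closer to s than to any other site. Compute squared distances from q = (6, 2) to each site:
  (3 − 6)² + (5 − 2)² = 18
  (5 − 6)² + (-3 − 2)² = 26
  (1 − 6)² + (4 − 2)² = 29
  (0 − 6)² + (5 − 2)² = 45
  (-4 − 6)² + (-5 − 2)² = 149
Minimum is attained by (3, 5), so q lies in its Voronoi cell.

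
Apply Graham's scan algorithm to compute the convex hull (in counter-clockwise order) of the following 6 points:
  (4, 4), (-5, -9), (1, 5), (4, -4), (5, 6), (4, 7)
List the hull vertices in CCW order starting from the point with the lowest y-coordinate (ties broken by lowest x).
Hull (CCW) = [(-5, -9), (4, -4), (5, 6), (4, 7), (1, 5)]

Graham scan procedure:
  1. Find the pivot p₀ = point with lowest y (tie → lowest x): (-5, -9).
  2. Sort the remaining points by polar angle around p₀.
  3. Walk through sorted points, maintaining a stack; pop the top while the last three entries make a non-left turn (cross product ≤ 0).
  4. Final stack is the convex hull in CCW order: (-5, -9), (4, -4), (5, 6), (4, 7), (1, 5).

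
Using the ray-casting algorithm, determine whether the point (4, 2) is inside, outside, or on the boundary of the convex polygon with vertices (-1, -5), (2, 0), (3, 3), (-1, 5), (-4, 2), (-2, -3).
The point (4, 2) lies strictly outside the polygon

Cast a horizontal ray to the right from the query point and count how many polygon edges it crosses (each edge strictly once or zero times, handled with the usual half-open convention). 
Parity of crossings → even ⇒ outside.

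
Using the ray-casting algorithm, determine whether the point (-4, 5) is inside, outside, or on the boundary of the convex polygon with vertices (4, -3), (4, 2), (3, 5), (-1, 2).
The point (-4, 5) lies strictly outside the polygon

Cast a horizontal ray to the right from the query point and count how many polygon edges it crosses (each edge strictly once or zero times, handled with the usual half-open convention). 
Parity of crossings → even ⇒ outside.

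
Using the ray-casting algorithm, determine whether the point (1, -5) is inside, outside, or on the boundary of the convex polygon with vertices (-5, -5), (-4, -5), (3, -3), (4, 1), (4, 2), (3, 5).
The point (1, -5) lies strictly outside the polygon

Cast a horizontal ray to the right from the query point and count how many polygon edges it crosses (each edge strictly once or zero times, handled with the usual half-open convention). 
Parity of crossings → even ⇒ outside.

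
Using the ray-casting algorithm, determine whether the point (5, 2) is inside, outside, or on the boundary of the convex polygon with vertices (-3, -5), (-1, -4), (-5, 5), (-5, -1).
The point (5, 2) lies strictly outside the polygon

Cast a horizontal ray to the right from the query point and count how many polygon edges it crosses (each edge strictly once or zero times, handled with the usual half-open convention). 
Parity of crossings → even ⇒ outside.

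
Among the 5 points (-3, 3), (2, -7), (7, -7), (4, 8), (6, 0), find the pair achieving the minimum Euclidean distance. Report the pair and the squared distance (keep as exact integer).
Pair = ((2, -7), (7, -7)); squared distance = 25

Compute all C(5, 2) = 10 pairwise squared distances (x_i − x_j)² + (y_i − y_j)². The minimum is 25, attained by the pair ((2, -7), (7, -7)).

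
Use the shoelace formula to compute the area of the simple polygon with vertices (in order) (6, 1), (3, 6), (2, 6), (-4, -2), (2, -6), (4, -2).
Area = 123/2

Shoelace formula: Area = (1/2) |Σ_i (x_i · y_{i+1} − x_{i+1} · y_i)| (indices mod n). Compute each cross term:
  (6)(6) − (3)(1) = 33
  (3)(6) − (2)(6) = 6
  (2)(-2) − (-4)(6) = 20
  (-4)(-6) − (2)(-2) = 28
  (2)(-2) − (4)(-6) = 20
  (4)(1) − (6)(-2) = 16
Sum = 123, so (signed) Area = 123/2 = 123/2, |Area| = 123/2.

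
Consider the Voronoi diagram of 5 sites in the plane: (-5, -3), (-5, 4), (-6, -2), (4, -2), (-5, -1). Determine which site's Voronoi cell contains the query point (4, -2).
Nearest site = (4, -2)

The Voronoi cell of site s contains exactly those query points closer to s than to any other site. Compute squared distances from q = (4, -2) to each site:
  (4 − 4)² + (-2 − -2)² = 0
  (-5 − 4)² + (-3 − -2)² = 82
  (-5 − 4)² + (-1 − -2)² = 82
  (-6 − 4)² + (-2 − -2)² = 100
  (-5 − 4)² + (4 − -2)² = 117
Minimum is attained by (4, -2), so q lies in its Voronoi cell.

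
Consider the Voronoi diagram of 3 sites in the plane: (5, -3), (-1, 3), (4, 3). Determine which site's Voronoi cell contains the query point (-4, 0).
Nearest site = (-1, 3)

The Voronoi cell of site s contains exactly those query points closer to s than to any other site. Compute squared distances from q = (-4, 0) to each site:
  (-1 − -4)² + (3 − 0)² = 18
  (4 − -4)² + (3 − 0)² = 73
  (5 − -4)² + (-3 − 0)² = 90
Minimum is attained by (-1, 3), so q lies in its Voronoi cell.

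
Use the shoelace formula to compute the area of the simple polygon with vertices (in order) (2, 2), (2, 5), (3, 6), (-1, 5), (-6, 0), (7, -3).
Area = 46

Shoelace formula: Area = (1/2) |Σ_i (x_i · y_{i+1} − x_{i+1} · y_i)| (indices mod n). Compute each cross term:
  (2)(5) − (2)(2) = 6
  (2)(6) − (3)(5) = -3
  (3)(5) − (-1)(6) = 21
  (-1)(0) − (-6)(5) = 30
  (-6)(-3) − (7)(0) = 18
  (7)(2) − (2)(-3) = 20
Sum = 92, so (signed) Area = 92/2 = 46, |Area| = 46.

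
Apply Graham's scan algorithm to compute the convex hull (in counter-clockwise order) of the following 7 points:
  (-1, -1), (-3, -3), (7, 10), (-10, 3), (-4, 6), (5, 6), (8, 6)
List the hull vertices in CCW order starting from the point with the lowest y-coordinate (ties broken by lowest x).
Hull (CCW) = [(-3, -3), (8, 6), (7, 10), (-4, 6), (-10, 3)]

Graham scan procedure:
  1. Find the pivot p₀ = point with lowest y (tie → lowest x): (-3, -3).
  2. Sort the remaining points by polar angle around p₀.
  3. Walk through sorted points, maintaining a stack; pop the top while the last three entries make a non-left turn (cross product ≤ 0).
  4. Final stack is the convex hull in CCW order: (-3, -3), (8, 6), (7, 10), (-4, 6), (-10, 3).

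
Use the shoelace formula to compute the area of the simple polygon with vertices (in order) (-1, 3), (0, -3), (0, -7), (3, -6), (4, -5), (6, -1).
Area = 38

Shoelace formula: Area = (1/2) |Σ_i (x_i · y_{i+1} − x_{i+1} · y_i)| (indices mod n). Compute each cross term:
  (-1)(-3) − (0)(3) = 3
  (0)(-7) − (0)(-3) = 0
  (0)(-6) − (3)(-7) = 21
  (3)(-5) − (4)(-6) = 9
  (4)(-1) − (6)(-5) = 26
  (6)(3) − (-1)(-1) = 17
Sum = 76, so (signed) Area = 76/2 = 38, |Area| = 38.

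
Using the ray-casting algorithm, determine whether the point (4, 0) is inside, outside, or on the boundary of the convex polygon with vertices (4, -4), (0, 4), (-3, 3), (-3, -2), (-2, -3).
The point (4, 0) lies strictly outside the polygon

Cast a horizontal ray to the right from the query point and count how many polygon edges it crosses (each edge strictly once or zero times, handled with the usual half-open convention). 
Parity of crossings → even ⇒ outside.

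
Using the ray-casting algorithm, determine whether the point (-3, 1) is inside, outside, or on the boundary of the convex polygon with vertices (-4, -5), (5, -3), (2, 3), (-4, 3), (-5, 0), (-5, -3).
The point (-3, 1) lies strictly inside the polygon

Cast a horizontal ray to the right from the query point and count how many polygon edges it crosses (each edge strictly once or zero times, handled with the usual half-open convention). 
Parity of crossings → odd ⇒ inside.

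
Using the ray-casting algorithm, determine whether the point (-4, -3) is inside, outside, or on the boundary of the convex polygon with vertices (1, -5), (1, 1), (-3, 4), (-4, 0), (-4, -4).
The point (-4, -3) lies on the polygon boundary

Boundary check: the query satisfies the collinearity and bounding-box conditions for some polygon edge, so it lies exactly on the boundary.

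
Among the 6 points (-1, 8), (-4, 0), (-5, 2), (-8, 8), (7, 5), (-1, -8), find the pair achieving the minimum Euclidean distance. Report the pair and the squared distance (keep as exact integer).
Pair = ((-4, 0), (-5, 2)); squared distance = 5

Compute all C(6, 2) = 15 pairwise squared distances (x_i − x_j)² + (y_i − y_j)². The minimum is 5, attained by the pair ((-4, 0), (-5, 2)).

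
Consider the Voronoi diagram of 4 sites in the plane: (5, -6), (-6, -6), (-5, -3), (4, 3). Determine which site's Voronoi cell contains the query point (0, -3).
Nearest site = (-5, -3)

The Voronoi cell of site s contains exactly those query points closer to s than to any other site. Compute squared distances from q = (0, -3) to each site:
  (-5 − 0)² + (-3 − -3)² = 25
  (5 − 0)² + (-6 − -3)² = 34
  (-6 − 0)² + (-6 − -3)² = 45
  (4 − 0)² + (3 − -3)² = 52
Minimum is attained by (-5, -3), so q lies in its Voronoi cell.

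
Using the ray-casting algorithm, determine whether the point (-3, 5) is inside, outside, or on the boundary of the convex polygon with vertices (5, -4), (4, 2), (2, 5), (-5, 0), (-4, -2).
The point (-3, 5) lies strictly outside the polygon

Cast a horizontal ray to the right from the query point and count how many polygon edges it crosses (each edge strictly once or zero times, handled with the usual half-open convention). 
Parity of crossings → even ⇒ outside.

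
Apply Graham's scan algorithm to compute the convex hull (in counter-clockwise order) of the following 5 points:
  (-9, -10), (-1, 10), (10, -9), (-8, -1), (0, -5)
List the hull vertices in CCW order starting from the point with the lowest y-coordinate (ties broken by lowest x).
Hull (CCW) = [(-9, -10), (10, -9), (-1, 10), (-8, -1)]

Graham scan procedure:
  1. Find the pivot p₀ = point with lowest y (tie → lowest x): (-9, -10).
  2. Sort the remaining points by polar angle around p₀.
  3. Walk through sorted points, maintaining a stack; pop the top while the last three entries make a non-left turn (cross product ≤ 0).
  4. Final stack is the convex hull in CCW order: (-9, -10), (10, -9), (-1, 10), (-8, -1).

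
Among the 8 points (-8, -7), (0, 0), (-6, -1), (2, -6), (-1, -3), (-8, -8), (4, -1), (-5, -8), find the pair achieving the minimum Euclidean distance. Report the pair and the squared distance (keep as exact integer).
Pair = ((-8, -7), (-8, -8)); squared distance = 1

Compute all C(8, 2) = 28 pairwise squared distances (x_i − x_j)² + (y_i − y_j)². The minimum is 1, attained by the pair ((-8, -7), (-8, -8)).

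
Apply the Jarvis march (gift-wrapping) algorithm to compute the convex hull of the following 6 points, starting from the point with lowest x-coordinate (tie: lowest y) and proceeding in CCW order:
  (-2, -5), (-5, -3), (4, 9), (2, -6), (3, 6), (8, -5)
Hull (CCW) = [(-5, -3), (-2, -5), (2, -6), (8, -5), (4, 9)]

Jarvis march: at each step, from the current hull vertex p, select the next vertex q as the point such that every other point lies strictly to the left of (or on) the directed line p → q. (Equivalently: for every other point r, the cross product (q − p) × (r − p) ≥ 0.)
Starting point (lowest x, tie lowest y): (-5, -3). Wrap until returning to start. Resulting hull: (-5, -3), (-2, -5), (2, -6), (8, -5), (4, 9).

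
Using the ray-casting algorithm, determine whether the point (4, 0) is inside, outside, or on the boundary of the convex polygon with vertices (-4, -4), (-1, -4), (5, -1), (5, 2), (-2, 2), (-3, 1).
The point (4, 0) lies strictly inside the polygon

Cast a horizontal ray to the right from the query point and count how many polygon edges it crosses (each edge strictly once or zero times, handled with the usual half-open convention). 
Parity of crossings → odd ⇒ inside.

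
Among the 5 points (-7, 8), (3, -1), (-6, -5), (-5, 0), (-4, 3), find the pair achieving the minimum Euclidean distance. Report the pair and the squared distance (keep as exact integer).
Pair = ((-5, 0), (-4, 3)); squared distance = 10

Compute all C(5, 2) = 10 pairwise squared distances (x_i − x_j)² + (y_i − y_j)². The minimum is 10, attained by the pair ((-5, 0), (-4, 3)).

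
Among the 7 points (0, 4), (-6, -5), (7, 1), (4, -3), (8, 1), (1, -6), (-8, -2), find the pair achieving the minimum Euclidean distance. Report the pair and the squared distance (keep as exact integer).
Pair = ((7, 1), (8, 1)); squared distance = 1

Compute all C(7, 2) = 21 pairwise squared distances (x_i − x_j)² + (y_i − y_j)². The minimum is 1, attained by the pair ((7, 1), (8, 1)).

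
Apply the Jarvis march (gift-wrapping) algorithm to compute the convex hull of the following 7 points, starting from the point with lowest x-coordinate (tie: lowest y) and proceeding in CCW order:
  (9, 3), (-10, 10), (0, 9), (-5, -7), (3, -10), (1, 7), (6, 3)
Hull (CCW) = [(-10, 10), (-5, -7), (3, -10), (9, 3), (0, 9)]

Jarvis march: at each step, from the current hull vertex p, select the next vertex q as the point such that every other point lies strictly to the left of (or on) the directed line p → q. (Equivalently: for every other point r, the cross product (q − p) × (r − p) ≥ 0.)
Starting point (lowest x, tie lowest y): (-10, 10). Wrap until returning to start. Resulting hull: (-10, 10), (-5, -7), (3, -10), (9, 3), (0, 9).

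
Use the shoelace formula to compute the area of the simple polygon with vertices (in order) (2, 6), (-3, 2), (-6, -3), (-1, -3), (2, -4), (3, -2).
Area = 49

Shoelace formula: Area = (1/2) |Σ_i (x_i · y_{i+1} − x_{i+1} · y_i)| (indices mod n). Compute each cross term:
  (2)(2) − (-3)(6) = 22
  (-3)(-3) − (-6)(2) = 21
  (-6)(-3) − (-1)(-3) = 15
  (-1)(-4) − (2)(-3) = 10
  (2)(-2) − (3)(-4) = 8
  (3)(6) − (2)(-2) = 22
Sum = 98, so (signed) Area = 98/2 = 49, |Area| = 49.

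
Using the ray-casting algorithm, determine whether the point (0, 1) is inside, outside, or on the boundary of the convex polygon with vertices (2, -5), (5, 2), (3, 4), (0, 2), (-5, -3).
The point (0, 1) lies strictly inside the polygon

Cast a horizontal ray to the right from the query point and count how many polygon edges it crosses (each edge strictly once or zero times, handled with the usual half-open convention). 
Parity of crossings → odd ⇒ inside.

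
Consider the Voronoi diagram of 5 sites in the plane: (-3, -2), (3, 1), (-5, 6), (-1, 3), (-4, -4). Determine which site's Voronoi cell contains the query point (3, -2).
Nearest site = (3, 1)

The Voronoi cell of site s contains exactly those query points closer to s than to any other site. Compute squared distances from q = (3, -2) to each site:
  (3 − 3)² + (1 − -2)² = 9
  (-3 − 3)² + (-2 − -2)² = 36
  (-1 − 3)² + (3 − -2)² = 41
  (-4 − 3)² + (-4 − -2)² = 53
  (-5 − 3)² + (6 − -2)² = 128
Minimum is attained by (3, 1), so q lies in its Voronoi cell.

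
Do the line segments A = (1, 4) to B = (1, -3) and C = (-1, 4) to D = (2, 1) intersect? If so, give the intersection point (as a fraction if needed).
Yes; intersection at (1, 2) (t = 2/7 on AB, s = 2/3 on CD)

Parametrize AB as A + t(B − A) = (1 + 0 t, 4 + -7 t) and CD as C + s(D − C) = (-1 + 3 s, 4 + -3 s). Solve the linear system for (t, s). Determinant = -21 ≠ 0, so a unique intersection of the containing lines exists. Solution: t = 2/7, s = 2/3 — both in [0, 1], so the segments cross. Intersection point: (1, 2).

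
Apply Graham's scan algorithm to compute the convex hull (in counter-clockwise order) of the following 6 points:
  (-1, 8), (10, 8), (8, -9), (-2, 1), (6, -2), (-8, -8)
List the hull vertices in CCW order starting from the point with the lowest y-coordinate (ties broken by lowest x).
Hull (CCW) = [(8, -9), (10, 8), (-1, 8), (-8, -8)]

Graham scan procedure:
  1. Find the pivot p₀ = point with lowest y (tie → lowest x): (8, -9).
  2. Sort the remaining points by polar angle around p₀.
  3. Walk through sorted points, maintaining a stack; pop the top while the last three entries make a non-left turn (cross product ≤ 0).
  4. Final stack is the convex hull in CCW order: (8, -9), (10, 8), (-1, 8), (-8, -8).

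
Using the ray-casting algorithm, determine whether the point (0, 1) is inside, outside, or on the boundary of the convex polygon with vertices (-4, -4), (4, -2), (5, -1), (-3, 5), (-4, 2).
The point (0, 1) lies strictly inside the polygon

Cast a horizontal ray to the right from the query point and count how many polygon edges it crosses (each edge strictly once or zero times, handled with the usual half-open convention). 
Parity of crossings → odd ⇒ inside.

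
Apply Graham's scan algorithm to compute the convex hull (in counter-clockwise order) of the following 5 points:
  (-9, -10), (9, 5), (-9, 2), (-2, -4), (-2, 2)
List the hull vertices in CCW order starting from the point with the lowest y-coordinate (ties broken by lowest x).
Hull (CCW) = [(-9, -10), (9, 5), (-9, 2)]

Graham scan procedure:
  1. Find the pivot p₀ = point with lowest y (tie → lowest x): (-9, -10).
  2. Sort the remaining points by polar angle around p₀.
  3. Walk through sorted points, maintaining a stack; pop the top while the last three entries make a non-left turn (cross product ≤ 0).
  4. Final stack is the convex hull in CCW order: (-9, -10), (9, 5), (-9, 2).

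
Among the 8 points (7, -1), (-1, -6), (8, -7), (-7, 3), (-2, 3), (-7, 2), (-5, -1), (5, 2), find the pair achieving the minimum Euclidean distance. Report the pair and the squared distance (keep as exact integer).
Pair = ((-7, 3), (-7, 2)); squared distance = 1

Compute all C(8, 2) = 28 pairwise squared distances (x_i − x_j)² + (y_i − y_j)². The minimum is 1, attained by the pair ((-7, 3), (-7, 2)).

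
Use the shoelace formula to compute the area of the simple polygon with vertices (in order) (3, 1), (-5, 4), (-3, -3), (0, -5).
Area = 37

Shoelace formula: Area = (1/2) |Σ_i (x_i · y_{i+1} − x_{i+1} · y_i)| (indices mod n). Compute each cross term:
  (3)(4) − (-5)(1) = 17
  (-5)(-3) − (-3)(4) = 27
  (-3)(-5) − (0)(-3) = 15
  (0)(1) − (3)(-5) = 15
Sum = 74, so (signed) Area = 74/2 = 37, |Area| = 37.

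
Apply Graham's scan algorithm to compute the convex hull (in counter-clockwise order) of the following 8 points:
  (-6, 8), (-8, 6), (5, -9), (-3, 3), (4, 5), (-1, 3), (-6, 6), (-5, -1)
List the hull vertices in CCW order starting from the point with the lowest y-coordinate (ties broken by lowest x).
Hull (CCW) = [(5, -9), (4, 5), (-6, 8), (-8, 6), (-5, -1)]

Graham scan procedure:
  1. Find the pivot p₀ = point with lowest y (tie → lowest x): (5, -9).
  2. Sort the remaining points by polar angle around p₀.
  3. Walk through sorted points, maintaining a stack; pop the top while the last three entries make a non-left turn (cross product ≤ 0).
  4. Final stack is the convex hull in CCW order: (5, -9), (4, 5), (-6, 8), (-8, 6), (-5, -1).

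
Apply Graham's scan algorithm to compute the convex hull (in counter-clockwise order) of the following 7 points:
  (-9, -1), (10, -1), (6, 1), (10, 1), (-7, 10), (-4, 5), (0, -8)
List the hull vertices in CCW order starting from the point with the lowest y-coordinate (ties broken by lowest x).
Hull (CCW) = [(0, -8), (10, -1), (10, 1), (-7, 10), (-9, -1)]

Graham scan procedure:
  1. Find the pivot p₀ = point with lowest y (tie → lowest x): (0, -8).
  2. Sort the remaining points by polar angle around p₀.
  3. Walk through sorted points, maintaining a stack; pop the top while the last three entries make a non-left turn (cross product ≤ 0).
  4. Final stack is the convex hull in CCW order: (0, -8), (10, -1), (10, 1), (-7, 10), (-9, -1).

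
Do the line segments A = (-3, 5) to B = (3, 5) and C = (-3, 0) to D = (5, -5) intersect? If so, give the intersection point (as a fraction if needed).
No (intersection of containing lines falls outside at least one segment)

Parametrize and solve: t = -4/3, s = -1. At least one of these is outside [0, 1], so the segments do not intersect.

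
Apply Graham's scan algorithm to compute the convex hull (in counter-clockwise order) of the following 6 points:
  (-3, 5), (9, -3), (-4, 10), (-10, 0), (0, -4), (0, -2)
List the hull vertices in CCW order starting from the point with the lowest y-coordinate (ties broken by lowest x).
Hull (CCW) = [(0, -4), (9, -3), (-4, 10), (-10, 0)]

Graham scan procedure:
  1. Find the pivot p₀ = point with lowest y (tie → lowest x): (0, -4).
  2. Sort the remaining points by polar angle around p₀.
  3. Walk through sorted points, maintaining a stack; pop the top while the last three entries make a non-left turn (cross product ≤ 0).
  4. Final stack is the convex hull in CCW order: (0, -4), (9, -3), (-4, 10), (-10, 0).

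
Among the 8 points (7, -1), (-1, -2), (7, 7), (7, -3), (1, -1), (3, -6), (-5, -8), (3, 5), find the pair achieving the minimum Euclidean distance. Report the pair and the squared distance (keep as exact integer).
Pair = ((7, -1), (7, -3)); squared distance = 4

Compute all C(8, 2) = 28 pairwise squared distances (x_i − x_j)² + (y_i − y_j)². The minimum is 4, attained by the pair ((7, -1), (7, -3)).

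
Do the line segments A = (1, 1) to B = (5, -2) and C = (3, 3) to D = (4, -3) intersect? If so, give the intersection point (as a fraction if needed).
Yes; intersection at (11/3, -1) (t = 2/3 on AB, s = 2/3 on CD)

Parametrize AB as A + t(B − A) = (1 + 4 t, 1 + -3 t) and CD as C + s(D − C) = (3 + 1 s, 3 + -6 s). Solve the linear system for (t, s). Determinant = 21 ≠ 0, so a unique intersection of the containing lines exists. Solution: t = 2/3, s = 2/3 — both in [0, 1], so the segments cross. Intersection point: (11/3, -1).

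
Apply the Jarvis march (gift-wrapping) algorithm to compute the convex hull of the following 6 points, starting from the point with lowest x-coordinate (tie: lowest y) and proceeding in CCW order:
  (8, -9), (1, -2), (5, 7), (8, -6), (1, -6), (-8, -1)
Hull (CCW) = [(-8, -1), (1, -6), (8, -9), (8, -6), (5, 7)]

Jarvis march: at each step, from the current hull vertex p, select the next vertex q as the point such that every other point lies strictly to the left of (or on) the directed line p → q. (Equivalently: for every other point r, the cross product (q − p) × (r − p) ≥ 0.)
Starting point (lowest x, tie lowest y): (-8, -1). Wrap until returning to start. Resulting hull: (-8, -1), (1, -6), (8, -9), (8, -6), (5, 7).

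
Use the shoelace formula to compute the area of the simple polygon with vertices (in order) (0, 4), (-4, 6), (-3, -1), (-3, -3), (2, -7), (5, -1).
Area = 62

Shoelace formula: Area = (1/2) |Σ_i (x_i · y_{i+1} − x_{i+1} · y_i)| (indices mod n). Compute each cross term:
  (0)(6) − (-4)(4) = 16
  (-4)(-1) − (-3)(6) = 22
  (-3)(-3) − (-3)(-1) = 6
  (-3)(-7) − (2)(-3) = 27
  (2)(-1) − (5)(-7) = 33
  (5)(4) − (0)(-1) = 20
Sum = 124, so (signed) Area = 124/2 = 62, |Area| = 62.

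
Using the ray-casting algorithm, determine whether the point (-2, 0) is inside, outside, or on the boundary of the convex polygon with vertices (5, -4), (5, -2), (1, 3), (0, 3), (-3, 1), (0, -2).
The point (-2, 0) lies on the polygon boundary

Boundary check: the query satisfies the collinearity and bounding-box conditions for some polygon edge, so it lies exactly on the boundary.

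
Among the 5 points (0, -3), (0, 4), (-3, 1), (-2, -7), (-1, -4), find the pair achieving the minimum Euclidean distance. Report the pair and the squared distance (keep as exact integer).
Pair = ((0, -3), (-1, -4)); squared distance = 2

Compute all C(5, 2) = 10 pairwise squared distances (x_i − x_j)² + (y_i − y_j)². The minimum is 2, attained by the pair ((0, -3), (-1, -4)).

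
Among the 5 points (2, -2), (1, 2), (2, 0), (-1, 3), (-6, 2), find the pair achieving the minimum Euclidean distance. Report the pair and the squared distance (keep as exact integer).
Pair = ((2, -2), (2, 0)); squared distance = 4

Compute all C(5, 2) = 10 pairwise squared distances (x_i − x_j)² + (y_i − y_j)². The minimum is 4, attained by the pair ((2, -2), (2, 0)).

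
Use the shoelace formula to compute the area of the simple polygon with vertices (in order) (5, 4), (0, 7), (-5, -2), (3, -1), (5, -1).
Area = 54

Shoelace formula: Area = (1/2) |Σ_i (x_i · y_{i+1} − x_{i+1} · y_i)| (indices mod n). Compute each cross term:
  (5)(7) − (0)(4) = 35
  (0)(-2) − (-5)(7) = 35
  (-5)(-1) − (3)(-2) = 11
  (3)(-1) − (5)(-1) = 2
  (5)(4) − (5)(-1) = 25
Sum = 108, so (signed) Area = 108/2 = 54, |Area| = 54.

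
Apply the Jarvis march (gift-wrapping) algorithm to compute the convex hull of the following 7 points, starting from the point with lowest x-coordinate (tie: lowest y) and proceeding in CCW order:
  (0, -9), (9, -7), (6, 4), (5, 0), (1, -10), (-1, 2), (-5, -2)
Hull (CCW) = [(-5, -2), (0, -9), (1, -10), (9, -7), (6, 4), (-1, 2)]

Jarvis march: at each step, from the current hull vertex p, select the next vertex q as the point such that every other point lies strictly to the left of (or on) the directed line p → q. (Equivalently: for every other point r, the cross product (q − p) × (r − p) ≥ 0.)
Starting point (lowest x, tie lowest y): (-5, -2). Wrap until returning to start. Resulting hull: (-5, -2), (0, -9), (1, -10), (9, -7), (6, 4), (-1, 2).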